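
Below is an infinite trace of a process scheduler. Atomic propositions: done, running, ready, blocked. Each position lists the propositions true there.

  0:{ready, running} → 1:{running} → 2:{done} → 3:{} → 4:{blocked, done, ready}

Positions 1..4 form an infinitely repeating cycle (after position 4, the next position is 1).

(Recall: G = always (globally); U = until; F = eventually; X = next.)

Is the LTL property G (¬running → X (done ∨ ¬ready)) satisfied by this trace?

¬running → X (done ∨ ¬ready) holds at every position 0..4, and those are all positions ever visited, so G (¬running → X (done ∨ ¬ready)) holds.
Positions where ¬running holds: 2, 3, 4.
Check X (done ∨ ¬ready) at each: 2→ok, 3→ok, 4→ok.

Satisfied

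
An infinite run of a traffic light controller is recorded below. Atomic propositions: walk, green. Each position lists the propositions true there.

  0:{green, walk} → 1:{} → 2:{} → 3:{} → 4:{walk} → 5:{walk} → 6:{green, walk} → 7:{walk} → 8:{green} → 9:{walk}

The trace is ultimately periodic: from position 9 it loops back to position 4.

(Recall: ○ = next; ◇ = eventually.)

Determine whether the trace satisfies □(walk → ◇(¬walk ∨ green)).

walk → ◇(¬walk ∨ green) holds at every position 0..9, and those are all positions ever visited, so □(walk → ◇(¬walk ∨ green)) holds.
Positions where walk holds: 0, 4, 5, 6, 7, 9.
Check ◇(¬walk ∨ green) at each: 0→ok, 4→ok, 5→ok, 6→ok, 7→ok, 9→ok.

Satisfied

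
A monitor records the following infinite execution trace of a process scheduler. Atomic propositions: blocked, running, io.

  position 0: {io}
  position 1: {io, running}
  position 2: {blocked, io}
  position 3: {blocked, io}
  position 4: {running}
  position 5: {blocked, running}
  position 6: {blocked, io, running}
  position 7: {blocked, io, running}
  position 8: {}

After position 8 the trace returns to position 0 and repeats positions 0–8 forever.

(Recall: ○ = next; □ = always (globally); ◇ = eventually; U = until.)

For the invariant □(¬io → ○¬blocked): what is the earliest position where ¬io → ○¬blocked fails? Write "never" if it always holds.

4

Check ¬io → ○¬blocked at each position in order: 0 ✓, 1 ✓, 2 ✓, 3 ✓.
At position 4 the labels are {running} and the next position 5 has {blocked, running}, so ¬io → ○¬blocked is false there. This is the first violation.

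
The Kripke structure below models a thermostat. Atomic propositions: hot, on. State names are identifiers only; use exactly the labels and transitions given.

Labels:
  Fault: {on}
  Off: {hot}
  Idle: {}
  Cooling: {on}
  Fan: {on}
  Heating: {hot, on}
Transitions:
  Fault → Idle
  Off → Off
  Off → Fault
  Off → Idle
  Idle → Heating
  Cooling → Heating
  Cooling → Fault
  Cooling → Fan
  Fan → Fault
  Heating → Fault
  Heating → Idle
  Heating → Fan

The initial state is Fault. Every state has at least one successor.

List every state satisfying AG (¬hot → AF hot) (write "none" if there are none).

{Fault, Off, Idle, Cooling, Fan, Heating}

States satisfying ¬hot → AF hot: {Fault, Off, Idle, Cooling, Fan, Heating}.
States satisfying AG (¬hot → AF hot): {Fault, Off, Idle, Cooling, Fan, Heating}.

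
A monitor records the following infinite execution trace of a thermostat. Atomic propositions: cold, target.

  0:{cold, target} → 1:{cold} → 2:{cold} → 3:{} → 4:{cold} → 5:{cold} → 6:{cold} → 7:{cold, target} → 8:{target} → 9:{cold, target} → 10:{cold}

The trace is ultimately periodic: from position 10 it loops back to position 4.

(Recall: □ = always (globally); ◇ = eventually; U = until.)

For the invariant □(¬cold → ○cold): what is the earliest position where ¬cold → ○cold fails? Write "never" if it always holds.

never

¬cold → ○cold holds at every position 0..10, and those are all the positions the trace ever visits, so the invariant □(¬cold → ○cold) is never violated.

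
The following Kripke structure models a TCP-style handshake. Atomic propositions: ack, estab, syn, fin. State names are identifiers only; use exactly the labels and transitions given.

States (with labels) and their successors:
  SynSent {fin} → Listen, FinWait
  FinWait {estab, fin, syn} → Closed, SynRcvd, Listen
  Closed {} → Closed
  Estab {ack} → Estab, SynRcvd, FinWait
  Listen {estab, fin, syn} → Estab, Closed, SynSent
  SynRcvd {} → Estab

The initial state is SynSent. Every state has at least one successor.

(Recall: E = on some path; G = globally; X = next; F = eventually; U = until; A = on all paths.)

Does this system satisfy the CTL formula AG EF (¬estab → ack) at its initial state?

No

States satisfying EF (¬estab → ack): {SynSent, FinWait, Estab, Listen, SynRcvd}.
States satisfying AG EF (¬estab → ack): ∅.
Closed is reachable from SynSent and violates EF (¬estab → ack), so AG fails at SynSent.
SynSent ∉ Sat(AG EF (¬estab → ack)).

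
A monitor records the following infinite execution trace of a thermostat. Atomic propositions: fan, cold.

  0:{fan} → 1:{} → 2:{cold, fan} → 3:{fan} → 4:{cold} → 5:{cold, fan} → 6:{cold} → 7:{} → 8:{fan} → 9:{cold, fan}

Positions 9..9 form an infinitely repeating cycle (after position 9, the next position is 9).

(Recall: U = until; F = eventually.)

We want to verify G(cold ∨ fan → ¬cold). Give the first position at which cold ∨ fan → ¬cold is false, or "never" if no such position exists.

2

Check cold ∨ fan → ¬cold at each position in order: 0 ✓, 1 ✓.
At position 2 the labels are {cold, fan}, so cold ∨ fan → ¬cold is false there. This is the first violation.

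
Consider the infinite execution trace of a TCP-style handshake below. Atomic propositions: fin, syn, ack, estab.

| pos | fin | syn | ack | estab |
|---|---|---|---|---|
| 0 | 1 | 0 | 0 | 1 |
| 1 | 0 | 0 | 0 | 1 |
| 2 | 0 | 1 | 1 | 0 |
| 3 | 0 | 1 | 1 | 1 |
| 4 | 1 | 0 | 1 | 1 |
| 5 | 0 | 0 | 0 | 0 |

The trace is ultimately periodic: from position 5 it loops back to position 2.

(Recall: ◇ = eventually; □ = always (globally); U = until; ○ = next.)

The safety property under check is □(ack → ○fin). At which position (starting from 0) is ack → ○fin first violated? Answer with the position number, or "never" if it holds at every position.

2

Check ack → ○fin at each position in order: 0 ✓, 1 ✓.
At position 2 the labels are {ack, syn} and the next position 3 has {ack, estab, syn}, so ack → ○fin is false there. This is the first violation.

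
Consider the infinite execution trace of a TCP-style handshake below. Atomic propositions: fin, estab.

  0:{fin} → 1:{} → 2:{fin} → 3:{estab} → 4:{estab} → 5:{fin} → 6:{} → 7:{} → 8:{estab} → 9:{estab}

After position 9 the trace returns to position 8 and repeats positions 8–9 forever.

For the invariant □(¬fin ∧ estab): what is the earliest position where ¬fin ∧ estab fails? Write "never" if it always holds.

At position 0 the labels are {fin}, so ¬fin ∧ estab is false there. This is the first violation.

0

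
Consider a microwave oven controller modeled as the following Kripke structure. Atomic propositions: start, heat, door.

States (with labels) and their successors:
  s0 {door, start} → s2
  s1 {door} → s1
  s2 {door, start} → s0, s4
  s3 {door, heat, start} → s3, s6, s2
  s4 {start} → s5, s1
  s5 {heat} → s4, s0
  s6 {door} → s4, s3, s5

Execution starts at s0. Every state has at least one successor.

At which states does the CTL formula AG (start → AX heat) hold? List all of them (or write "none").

States satisfying start → AX heat: {s1, s5, s6}.
States satisfying AG (start → AX heat): {s1}.

{s1}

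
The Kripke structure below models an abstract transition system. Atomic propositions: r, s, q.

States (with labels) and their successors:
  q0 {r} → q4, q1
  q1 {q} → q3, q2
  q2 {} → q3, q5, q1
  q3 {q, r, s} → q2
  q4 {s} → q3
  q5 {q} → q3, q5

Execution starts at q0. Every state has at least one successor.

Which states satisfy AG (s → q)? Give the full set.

{q1, q2, q3, q5}

States satisfying s → q: {q0, q1, q2, q3, q5}.
States satisfying AG (s → q): {q1, q2, q3, q5}.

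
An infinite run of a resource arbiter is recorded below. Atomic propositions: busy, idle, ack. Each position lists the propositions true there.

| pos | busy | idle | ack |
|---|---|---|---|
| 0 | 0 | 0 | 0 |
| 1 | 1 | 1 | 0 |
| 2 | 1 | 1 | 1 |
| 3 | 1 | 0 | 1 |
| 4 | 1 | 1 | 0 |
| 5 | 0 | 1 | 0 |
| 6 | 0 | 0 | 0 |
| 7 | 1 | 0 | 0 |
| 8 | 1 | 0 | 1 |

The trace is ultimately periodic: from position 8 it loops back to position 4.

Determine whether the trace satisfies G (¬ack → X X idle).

No

¬ack → X X idle must hold at every position from 0 onward. It fails at position 1, so G (¬ack → X X idle) is false.
Positions where ¬ack holds: 0, 1, 4, 5, 6, 7.
Check X X idle at each: 0→ok, 1→fails, 4→fails, 5→fails, 6→fails, 7→ok.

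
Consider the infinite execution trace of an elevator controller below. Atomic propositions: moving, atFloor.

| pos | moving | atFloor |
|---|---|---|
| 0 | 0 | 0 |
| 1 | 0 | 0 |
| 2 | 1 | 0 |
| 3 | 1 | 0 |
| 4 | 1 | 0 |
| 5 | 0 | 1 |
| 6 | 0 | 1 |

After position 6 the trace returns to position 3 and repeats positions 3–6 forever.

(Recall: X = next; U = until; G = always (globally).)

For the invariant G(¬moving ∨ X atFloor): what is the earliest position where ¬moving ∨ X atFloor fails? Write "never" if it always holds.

2

Check ¬moving ∨ X atFloor at each position in order: 0 ✓, 1 ✓.
At position 2 the labels are {moving} and the next position 3 has {moving}, so ¬moving ∨ X atFloor is false there. This is the first violation.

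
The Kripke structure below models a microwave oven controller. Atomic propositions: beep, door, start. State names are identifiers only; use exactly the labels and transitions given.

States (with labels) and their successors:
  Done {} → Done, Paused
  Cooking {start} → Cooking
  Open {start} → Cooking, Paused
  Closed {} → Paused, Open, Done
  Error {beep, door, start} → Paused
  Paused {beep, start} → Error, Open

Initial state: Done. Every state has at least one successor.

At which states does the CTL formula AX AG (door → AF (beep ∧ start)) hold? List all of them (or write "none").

States satisfying AG (door → AF (beep ∧ start)): {Done, Cooking, Open, Closed, Error, Paused}.
States satisfying AX AG (door → AF (beep ∧ start)): {Done, Cooking, Open, Closed, Error, Paused}.

{Done, Cooking, Open, Closed, Error, Paused}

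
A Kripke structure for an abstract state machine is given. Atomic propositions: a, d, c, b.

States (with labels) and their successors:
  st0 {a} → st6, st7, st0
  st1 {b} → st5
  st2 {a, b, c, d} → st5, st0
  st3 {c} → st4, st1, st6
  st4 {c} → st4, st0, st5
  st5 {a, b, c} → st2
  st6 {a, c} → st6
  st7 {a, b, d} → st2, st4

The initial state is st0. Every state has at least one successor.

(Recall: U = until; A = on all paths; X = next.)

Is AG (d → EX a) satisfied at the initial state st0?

Holds

States satisfying d → EX a: {st0, st1, st2, st3, st4, st5, st6, st7}.
States satisfying AG (d → EX a): {st0, st1, st2, st3, st4, st5, st6, st7}.
Every state reachable from st0 satisfies d → EX a.
st0 ∈ Sat(AG (d → EX a)).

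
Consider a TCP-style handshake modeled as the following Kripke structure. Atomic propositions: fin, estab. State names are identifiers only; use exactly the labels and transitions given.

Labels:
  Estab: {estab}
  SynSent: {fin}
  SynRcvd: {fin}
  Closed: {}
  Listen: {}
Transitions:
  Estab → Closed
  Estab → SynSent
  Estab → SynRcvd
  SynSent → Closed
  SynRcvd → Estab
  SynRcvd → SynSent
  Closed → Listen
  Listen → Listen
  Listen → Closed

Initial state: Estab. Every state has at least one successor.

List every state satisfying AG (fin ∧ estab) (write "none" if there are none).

States satisfying fin ∧ estab: ∅.
States satisfying AG (fin ∧ estab): ∅.

none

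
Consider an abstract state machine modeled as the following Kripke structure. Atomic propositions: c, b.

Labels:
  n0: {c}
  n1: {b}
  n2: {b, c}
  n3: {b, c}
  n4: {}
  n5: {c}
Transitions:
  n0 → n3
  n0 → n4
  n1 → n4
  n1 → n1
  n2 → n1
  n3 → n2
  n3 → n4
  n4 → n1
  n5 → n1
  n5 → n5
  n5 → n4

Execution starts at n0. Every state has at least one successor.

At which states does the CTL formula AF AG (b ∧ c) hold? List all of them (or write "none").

States satisfying AG (b ∧ c): ∅.
States satisfying AF AG (b ∧ c): ∅.

none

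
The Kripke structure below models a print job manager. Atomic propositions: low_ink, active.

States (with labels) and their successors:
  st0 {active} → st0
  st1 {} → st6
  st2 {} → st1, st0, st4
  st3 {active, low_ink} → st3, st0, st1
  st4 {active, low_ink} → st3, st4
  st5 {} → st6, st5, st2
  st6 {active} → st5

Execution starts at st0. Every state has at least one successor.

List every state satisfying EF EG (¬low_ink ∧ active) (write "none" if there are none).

{st0, st1, st2, st3, st4, st5, st6}

States satisfying EG (¬low_ink ∧ active): {st0}.
States satisfying EF EG (¬low_ink ∧ active): {st0, st1, st2, st3, st4, st5, st6}.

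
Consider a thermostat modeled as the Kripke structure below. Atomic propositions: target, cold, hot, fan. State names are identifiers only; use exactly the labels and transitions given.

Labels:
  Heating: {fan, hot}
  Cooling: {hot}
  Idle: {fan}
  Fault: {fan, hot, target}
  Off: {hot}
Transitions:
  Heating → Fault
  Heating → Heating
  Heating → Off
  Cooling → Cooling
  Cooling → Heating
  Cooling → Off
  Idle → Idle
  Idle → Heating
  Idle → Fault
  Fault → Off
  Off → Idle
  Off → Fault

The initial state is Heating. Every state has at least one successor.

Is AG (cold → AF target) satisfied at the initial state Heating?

Satisfied

States satisfying cold → AF target: {Heating, Cooling, Idle, Fault, Off}.
States satisfying AG (cold → AF target): {Heating, Cooling, Idle, Fault, Off}.
Every state reachable from Heating satisfies cold → AF target.
Heating ∈ Sat(AG (cold → AF target)).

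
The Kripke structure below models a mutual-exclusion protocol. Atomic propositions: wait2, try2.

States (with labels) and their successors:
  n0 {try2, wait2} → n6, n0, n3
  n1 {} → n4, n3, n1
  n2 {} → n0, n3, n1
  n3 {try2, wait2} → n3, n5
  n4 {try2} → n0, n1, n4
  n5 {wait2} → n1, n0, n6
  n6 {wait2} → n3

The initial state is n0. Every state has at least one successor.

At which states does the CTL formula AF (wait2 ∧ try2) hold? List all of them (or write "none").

{n0, n3, n6}

States satisfying wait2 ∧ try2: {n0, n3}.
States satisfying AF (wait2 ∧ try2): {n0, n3, n6}.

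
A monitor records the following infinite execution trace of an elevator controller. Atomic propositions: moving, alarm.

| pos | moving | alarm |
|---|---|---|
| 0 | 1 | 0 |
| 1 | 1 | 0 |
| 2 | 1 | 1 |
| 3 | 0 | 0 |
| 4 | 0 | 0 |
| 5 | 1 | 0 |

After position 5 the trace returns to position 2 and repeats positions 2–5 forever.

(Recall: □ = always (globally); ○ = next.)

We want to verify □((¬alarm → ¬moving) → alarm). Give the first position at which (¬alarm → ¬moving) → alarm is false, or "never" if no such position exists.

Check (¬alarm → ¬moving) → alarm at each position in order: 0 ✓, 1 ✓, 2 ✓.
At position 3 the labels are {}, so (¬alarm → ¬moving) → alarm is false there. This is the first violation.

3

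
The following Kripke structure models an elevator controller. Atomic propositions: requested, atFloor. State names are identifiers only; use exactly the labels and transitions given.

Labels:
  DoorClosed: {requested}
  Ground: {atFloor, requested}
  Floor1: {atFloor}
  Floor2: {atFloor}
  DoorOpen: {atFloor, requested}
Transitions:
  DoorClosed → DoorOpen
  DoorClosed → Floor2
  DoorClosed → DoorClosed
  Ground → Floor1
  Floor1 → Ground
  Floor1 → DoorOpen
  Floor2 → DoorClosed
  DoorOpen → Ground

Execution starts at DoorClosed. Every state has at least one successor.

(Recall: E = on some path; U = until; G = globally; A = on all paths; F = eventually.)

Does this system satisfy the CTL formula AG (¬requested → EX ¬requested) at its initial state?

States satisfying ¬requested → EX ¬requested: {DoorClosed, Ground, DoorOpen}.
States satisfying AG (¬requested → EX ¬requested): ∅.
Floor1 is reachable from DoorClosed and violates ¬requested → EX ¬requested, so AG fails at DoorClosed.
DoorClosed ∉ Sat(AG (¬requested → EX ¬requested)).

No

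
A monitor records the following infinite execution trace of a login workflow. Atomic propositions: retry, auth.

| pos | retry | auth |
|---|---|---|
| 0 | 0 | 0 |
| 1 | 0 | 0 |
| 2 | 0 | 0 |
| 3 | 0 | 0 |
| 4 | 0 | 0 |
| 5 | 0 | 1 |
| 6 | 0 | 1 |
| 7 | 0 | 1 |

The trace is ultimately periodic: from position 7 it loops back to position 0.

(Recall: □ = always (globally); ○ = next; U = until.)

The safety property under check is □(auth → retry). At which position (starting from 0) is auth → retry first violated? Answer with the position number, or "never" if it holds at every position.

5

Check auth → retry at each position in order: 0 ✓, 1 ✓, 2 ✓, 3 ✓, 4 ✓.
At position 5 the labels are {auth}, so auth → retry is false there. This is the first violation.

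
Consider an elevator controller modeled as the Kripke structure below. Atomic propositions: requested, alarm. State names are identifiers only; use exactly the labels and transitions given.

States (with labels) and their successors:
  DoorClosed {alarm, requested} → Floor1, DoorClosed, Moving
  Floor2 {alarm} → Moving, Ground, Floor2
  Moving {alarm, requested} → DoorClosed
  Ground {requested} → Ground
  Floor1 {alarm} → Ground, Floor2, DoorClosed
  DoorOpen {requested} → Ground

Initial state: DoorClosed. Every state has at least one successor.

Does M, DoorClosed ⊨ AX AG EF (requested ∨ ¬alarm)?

States satisfying AG EF (requested ∨ ¬alarm): {DoorClosed, Floor2, Moving, Ground, Floor1, DoorOpen}.
States satisfying AX AG EF (requested ∨ ¬alarm): {DoorClosed, Floor2, Moving, Ground, Floor1, DoorOpen}.
DoorClosed ∈ Sat(AX AG EF (requested ∨ ¬alarm)).

Yes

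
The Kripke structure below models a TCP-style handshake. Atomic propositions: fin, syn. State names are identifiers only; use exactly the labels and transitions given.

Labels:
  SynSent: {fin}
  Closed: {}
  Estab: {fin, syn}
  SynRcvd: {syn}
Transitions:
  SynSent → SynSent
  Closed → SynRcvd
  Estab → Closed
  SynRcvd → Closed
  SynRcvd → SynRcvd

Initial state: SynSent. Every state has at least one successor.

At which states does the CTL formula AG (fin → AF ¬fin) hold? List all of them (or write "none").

States satisfying fin → AF ¬fin: {Closed, Estab, SynRcvd}.
States satisfying AG (fin → AF ¬fin): {Closed, Estab, SynRcvd}.

{Closed, Estab, SynRcvd}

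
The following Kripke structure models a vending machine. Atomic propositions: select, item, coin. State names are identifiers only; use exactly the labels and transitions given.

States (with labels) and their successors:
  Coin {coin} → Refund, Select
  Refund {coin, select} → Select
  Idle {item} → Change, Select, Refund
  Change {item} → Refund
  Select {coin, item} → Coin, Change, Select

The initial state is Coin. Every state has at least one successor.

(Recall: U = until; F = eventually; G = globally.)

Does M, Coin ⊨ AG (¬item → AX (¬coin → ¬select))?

States satisfying ¬item → AX (¬coin → ¬select): {Coin, Refund, Idle, Change, Select}.
States satisfying AG (¬item → AX (¬coin → ¬select)): {Coin, Refund, Idle, Change, Select}.
Every state reachable from Coin satisfies ¬item → AX (¬coin → ¬select).
Coin ∈ Sat(AG (¬item → AX (¬coin → ¬select))).

Holds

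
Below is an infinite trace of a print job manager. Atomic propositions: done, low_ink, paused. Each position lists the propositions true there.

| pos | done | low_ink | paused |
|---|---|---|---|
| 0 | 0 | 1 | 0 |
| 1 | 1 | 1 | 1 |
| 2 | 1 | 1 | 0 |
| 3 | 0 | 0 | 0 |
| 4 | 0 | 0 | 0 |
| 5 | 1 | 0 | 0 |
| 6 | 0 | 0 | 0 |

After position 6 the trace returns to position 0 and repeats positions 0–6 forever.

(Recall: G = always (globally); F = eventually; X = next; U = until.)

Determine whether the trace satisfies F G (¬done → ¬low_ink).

Does not hold

G (¬done → ¬low_ink) is false at every position 0..6, so it never becomes true and F G (¬done → ¬low_ink) fails.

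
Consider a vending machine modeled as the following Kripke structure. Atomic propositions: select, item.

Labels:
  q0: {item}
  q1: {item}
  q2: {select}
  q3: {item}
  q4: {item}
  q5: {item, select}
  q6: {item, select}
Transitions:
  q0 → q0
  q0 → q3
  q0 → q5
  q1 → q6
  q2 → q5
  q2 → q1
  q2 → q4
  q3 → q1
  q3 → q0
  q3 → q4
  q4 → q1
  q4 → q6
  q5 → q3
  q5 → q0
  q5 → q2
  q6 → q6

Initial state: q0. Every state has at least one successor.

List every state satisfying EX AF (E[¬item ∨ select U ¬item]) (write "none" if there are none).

States satisfying AF (E[¬item ∨ select U ¬item]): {q2, q5}.
States satisfying EX AF (E[¬item ∨ select U ¬item]): {q0, q2, q5}.

{q0, q2, q5}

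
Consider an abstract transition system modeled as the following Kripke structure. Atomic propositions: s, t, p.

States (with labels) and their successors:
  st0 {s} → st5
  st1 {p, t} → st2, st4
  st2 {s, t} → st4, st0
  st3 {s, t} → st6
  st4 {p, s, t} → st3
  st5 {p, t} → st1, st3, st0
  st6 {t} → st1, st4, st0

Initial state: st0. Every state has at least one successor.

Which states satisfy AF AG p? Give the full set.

States satisfying AG p: ∅.
States satisfying AF AG p: ∅.

none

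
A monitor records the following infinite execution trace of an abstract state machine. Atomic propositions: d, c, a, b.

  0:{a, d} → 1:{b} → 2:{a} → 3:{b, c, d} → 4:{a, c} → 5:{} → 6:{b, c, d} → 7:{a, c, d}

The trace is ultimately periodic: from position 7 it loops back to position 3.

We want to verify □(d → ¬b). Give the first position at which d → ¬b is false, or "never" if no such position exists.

3

Check d → ¬b at each position in order: 0 ✓, 1 ✓, 2 ✓.
At position 3 the labels are {b, c, d}, so d → ¬b is false there. This is the first violation.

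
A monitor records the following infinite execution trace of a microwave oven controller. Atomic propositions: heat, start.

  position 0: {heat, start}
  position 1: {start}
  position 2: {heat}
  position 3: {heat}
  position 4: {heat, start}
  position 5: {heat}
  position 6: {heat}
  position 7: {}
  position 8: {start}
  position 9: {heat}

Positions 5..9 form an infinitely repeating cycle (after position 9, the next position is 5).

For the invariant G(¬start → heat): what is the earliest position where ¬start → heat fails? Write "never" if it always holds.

Check ¬start → heat at each position in order: 0 ✓, 1 ✓, 2 ✓, 3 ✓, 4 ✓, 5 ✓, 6 ✓.
At position 7 the labels are {}, so ¬start → heat is false there. This is the first violation.

7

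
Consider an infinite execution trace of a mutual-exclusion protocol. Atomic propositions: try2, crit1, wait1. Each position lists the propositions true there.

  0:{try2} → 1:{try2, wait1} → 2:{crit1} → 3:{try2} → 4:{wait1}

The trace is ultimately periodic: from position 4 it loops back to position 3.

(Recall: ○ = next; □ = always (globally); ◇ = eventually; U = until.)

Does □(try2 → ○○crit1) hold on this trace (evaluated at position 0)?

Does not hold

try2 → ○○crit1 must hold at every position from 0 onward. It fails at position 1, so □(try2 → ○○crit1) is false.
Positions where try2 holds: 0, 1, 3.
Check ○○crit1 at each: 0→ok, 1→fails, 3→fails.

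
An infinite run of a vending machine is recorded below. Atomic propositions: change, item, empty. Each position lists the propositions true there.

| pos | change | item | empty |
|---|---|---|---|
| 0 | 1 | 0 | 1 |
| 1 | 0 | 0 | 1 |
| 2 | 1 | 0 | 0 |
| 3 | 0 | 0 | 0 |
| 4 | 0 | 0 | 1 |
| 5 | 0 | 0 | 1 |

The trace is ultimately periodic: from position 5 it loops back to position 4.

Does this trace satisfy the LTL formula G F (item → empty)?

F (item → empty) holds at every position 0..5, and those are all positions ever visited, so G F (item → empty) holds.

Holds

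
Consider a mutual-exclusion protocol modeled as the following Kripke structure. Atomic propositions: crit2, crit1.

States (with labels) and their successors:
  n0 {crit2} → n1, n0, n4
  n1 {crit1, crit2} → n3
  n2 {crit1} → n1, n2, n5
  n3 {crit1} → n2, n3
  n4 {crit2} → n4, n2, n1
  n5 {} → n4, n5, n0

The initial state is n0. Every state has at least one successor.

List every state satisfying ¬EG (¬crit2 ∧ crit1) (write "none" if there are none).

{n0, n1, n4, n5}

States satisfying ¬crit2 ∧ crit1: {n2, n3}.
States satisfying EG (¬crit2 ∧ crit1): {n2, n3}.
States satisfying ¬EG (¬crit2 ∧ crit1): {n0, n1, n4, n5}.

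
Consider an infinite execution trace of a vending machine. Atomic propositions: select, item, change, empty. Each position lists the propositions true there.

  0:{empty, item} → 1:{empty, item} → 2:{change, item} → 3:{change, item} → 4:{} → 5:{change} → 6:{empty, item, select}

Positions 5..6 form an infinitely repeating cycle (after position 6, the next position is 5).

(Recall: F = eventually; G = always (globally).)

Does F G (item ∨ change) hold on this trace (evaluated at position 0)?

G (item ∨ change) holds at position 5, which is reachable from 0, so F G (item ∨ change) holds.

Satisfied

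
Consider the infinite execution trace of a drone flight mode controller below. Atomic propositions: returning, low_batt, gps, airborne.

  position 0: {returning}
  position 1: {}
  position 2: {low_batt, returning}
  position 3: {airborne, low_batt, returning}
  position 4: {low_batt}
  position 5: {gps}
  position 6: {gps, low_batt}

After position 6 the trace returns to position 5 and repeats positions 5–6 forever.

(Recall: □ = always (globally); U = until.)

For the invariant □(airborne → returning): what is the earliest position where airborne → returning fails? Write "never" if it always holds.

airborne → returning holds at every position 0..6, and those are all the positions the trace ever visits, so the invariant □(airborne → returning) is never violated.

never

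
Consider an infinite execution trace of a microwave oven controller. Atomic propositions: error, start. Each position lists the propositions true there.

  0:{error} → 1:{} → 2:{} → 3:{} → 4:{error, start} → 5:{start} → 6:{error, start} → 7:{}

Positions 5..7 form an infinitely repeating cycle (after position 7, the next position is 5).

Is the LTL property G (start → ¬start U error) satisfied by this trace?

start → ¬start U error must hold at every position from 0 onward. It fails at position 5, so G (start → ¬start U error) is false.
Positions where start holds: 4, 5, 6.
Check ¬start U error at each: 4→ok, 5→fails, 6→ok.

Violated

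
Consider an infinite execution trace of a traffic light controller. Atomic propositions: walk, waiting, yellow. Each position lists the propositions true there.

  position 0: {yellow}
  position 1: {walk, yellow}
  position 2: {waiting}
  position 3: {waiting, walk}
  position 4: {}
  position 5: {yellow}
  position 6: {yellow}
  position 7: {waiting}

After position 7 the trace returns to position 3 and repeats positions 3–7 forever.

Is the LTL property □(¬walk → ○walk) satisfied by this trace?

Does not hold

¬walk → ○walk must hold at every position from 0 onward. It fails at position 4, so □(¬walk → ○walk) is false.
Positions where ¬walk holds: 0, 2, 4, 5, 6, 7.
Check ○walk at each: 0→ok, 2→ok, 4→fails, 5→fails, 6→fails, 7→ok.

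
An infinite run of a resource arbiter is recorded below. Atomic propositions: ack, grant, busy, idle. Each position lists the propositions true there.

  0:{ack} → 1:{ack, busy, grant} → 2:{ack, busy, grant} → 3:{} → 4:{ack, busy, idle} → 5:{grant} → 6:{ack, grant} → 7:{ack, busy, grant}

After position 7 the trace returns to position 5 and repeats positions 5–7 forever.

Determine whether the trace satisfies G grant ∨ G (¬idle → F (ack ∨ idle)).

grant must hold at every position from 0 onward. It fails at position 0, so G grant is false.
¬idle → F (ack ∨ idle) holds at every position 0..7, and those are all positions ever visited, so G (¬idle → F (ack ∨ idle)) holds.
Positions where ¬idle holds: 0, 1, 2, 3, 5, 6, 7.
Check F (ack ∨ idle) at each: 0→ok, 1→ok, 2→ok, 3→ok, 5→ok, 6→ok, 7→ok.
At position 0: G grant is false; G (¬idle → F (ack ∨ idle)) is true; so G grant ∨ G (¬idle → F (ack ∨ idle)) is true.

Holds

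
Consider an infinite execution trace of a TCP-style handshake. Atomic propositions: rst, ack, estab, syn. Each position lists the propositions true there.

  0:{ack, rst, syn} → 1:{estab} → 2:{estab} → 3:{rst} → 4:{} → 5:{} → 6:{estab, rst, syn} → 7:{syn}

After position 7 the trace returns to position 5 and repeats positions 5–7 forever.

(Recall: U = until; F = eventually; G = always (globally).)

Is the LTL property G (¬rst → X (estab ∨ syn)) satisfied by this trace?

Violated

¬rst → X (estab ∨ syn) must hold at every position from 0 onward. It fails at position 2, so G (¬rst → X (estab ∨ syn)) is false.
Positions where ¬rst holds: 1, 2, 4, 5, 7.
Check X (estab ∨ syn) at each: 1→ok, 2→fails, 4→fails, 5→ok, 7→fails.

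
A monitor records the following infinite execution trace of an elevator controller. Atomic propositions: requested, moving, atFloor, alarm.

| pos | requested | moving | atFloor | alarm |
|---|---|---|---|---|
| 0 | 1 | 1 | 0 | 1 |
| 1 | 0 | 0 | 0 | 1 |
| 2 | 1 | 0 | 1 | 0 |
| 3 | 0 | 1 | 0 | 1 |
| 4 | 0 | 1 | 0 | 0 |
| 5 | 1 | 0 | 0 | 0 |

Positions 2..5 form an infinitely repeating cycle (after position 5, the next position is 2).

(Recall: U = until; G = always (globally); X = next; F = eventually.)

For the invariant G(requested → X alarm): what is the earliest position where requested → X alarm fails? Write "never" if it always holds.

5

Check requested → X alarm at each position in order: 0 ✓, 1 ✓, 2 ✓, 3 ✓, 4 ✓.
At position 5 the labels are {requested} and the next position 2 has {atFloor, requested}, so requested → X alarm is false there. This is the first violation.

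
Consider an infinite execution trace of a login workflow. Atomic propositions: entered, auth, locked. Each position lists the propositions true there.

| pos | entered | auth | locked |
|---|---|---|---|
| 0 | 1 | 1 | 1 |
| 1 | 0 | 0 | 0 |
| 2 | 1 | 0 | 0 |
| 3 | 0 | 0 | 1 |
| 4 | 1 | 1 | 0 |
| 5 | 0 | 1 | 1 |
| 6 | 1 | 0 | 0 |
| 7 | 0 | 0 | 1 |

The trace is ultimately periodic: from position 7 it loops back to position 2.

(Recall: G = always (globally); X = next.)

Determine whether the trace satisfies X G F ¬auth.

The position after 0 is 1; G F ¬auth is true there.

Satisfied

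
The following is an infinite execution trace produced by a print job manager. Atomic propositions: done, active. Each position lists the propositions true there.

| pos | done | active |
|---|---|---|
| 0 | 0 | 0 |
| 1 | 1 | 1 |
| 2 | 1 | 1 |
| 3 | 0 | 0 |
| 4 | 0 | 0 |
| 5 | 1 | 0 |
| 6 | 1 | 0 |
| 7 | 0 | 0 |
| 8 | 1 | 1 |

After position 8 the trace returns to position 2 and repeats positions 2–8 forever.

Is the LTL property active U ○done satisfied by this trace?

Walking from position 0: ○done first holds at position 0, and active holds at every earlier position along the way, so active U ○done holds.

Yes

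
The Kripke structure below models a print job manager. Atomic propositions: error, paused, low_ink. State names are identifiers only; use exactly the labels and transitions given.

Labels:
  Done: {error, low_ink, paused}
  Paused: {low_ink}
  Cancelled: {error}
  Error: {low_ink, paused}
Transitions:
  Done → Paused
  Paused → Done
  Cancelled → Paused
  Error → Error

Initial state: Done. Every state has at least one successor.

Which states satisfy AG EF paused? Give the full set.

States satisfying EF paused: {Done, Paused, Cancelled, Error}.
States satisfying AG EF paused: {Done, Paused, Cancelled, Error}.

{Done, Paused, Cancelled, Error}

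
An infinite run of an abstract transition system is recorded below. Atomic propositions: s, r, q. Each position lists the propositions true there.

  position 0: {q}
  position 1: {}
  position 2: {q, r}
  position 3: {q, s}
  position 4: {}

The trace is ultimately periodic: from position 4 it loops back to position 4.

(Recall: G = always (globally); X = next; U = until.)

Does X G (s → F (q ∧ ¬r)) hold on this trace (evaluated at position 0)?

Satisfied

The position after 0 is 1; G (s → F (q ∧ ¬r)) is true there.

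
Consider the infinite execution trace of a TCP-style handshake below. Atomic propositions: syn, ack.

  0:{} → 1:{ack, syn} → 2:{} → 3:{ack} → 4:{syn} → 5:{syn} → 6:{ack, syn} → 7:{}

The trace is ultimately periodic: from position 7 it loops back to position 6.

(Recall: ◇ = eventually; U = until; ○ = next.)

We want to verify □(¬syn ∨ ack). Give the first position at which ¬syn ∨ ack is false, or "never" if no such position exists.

4

Check ¬syn ∨ ack at each position in order: 0 ✓, 1 ✓, 2 ✓, 3 ✓.
At position 4 the labels are {syn}, so ¬syn ∨ ack is false there. This is the first violation.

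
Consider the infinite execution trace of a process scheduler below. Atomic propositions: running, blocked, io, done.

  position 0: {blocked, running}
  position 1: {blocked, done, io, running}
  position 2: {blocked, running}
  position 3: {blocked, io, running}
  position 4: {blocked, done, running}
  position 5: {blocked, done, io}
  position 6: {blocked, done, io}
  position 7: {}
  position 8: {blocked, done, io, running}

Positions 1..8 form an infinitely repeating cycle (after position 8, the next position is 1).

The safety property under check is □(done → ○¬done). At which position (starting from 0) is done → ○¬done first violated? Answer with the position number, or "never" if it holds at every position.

Check done → ○¬done at each position in order: 0 ✓, 1 ✓, 2 ✓, 3 ✓.
At position 4 the labels are {blocked, done, running} and the next position 5 has {blocked, done, io}, so done → ○¬done is false there. This is the first violation.

4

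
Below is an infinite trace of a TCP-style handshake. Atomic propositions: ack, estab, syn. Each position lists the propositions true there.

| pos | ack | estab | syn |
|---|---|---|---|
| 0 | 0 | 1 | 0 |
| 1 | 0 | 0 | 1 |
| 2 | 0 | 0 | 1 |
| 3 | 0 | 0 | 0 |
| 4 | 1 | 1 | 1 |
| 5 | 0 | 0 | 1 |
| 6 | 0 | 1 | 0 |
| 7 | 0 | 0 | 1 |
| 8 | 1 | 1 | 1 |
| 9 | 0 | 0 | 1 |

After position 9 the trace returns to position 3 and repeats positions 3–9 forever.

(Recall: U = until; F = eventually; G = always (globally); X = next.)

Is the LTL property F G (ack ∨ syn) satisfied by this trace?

G (ack ∨ syn) is false at every position 0..9, so it never becomes true and F G (ack ∨ syn) fails.

Violated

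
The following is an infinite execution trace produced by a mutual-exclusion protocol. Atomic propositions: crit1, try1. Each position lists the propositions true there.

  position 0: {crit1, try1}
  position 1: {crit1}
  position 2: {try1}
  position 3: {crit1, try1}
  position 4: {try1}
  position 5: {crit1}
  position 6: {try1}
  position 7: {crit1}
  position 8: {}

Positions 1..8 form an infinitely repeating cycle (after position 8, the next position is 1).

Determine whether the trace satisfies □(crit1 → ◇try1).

crit1 → ◇try1 holds at every position 0..8, and those are all positions ever visited, so □(crit1 → ◇try1) holds.
Positions where crit1 holds: 0, 1, 3, 5, 7.
Check ◇try1 at each: 0→ok, 1→ok, 3→ok, 5→ok, 7→ok.

Yes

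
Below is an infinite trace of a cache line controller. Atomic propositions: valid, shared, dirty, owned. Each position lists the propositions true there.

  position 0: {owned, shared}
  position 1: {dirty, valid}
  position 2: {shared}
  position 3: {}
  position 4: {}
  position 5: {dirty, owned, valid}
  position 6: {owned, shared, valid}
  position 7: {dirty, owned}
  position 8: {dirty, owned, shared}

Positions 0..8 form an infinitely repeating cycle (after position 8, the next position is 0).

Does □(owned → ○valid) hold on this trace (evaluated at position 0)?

owned → ○valid must hold at every position from 0 onward. It fails at position 6, so □(owned → ○valid) is false.
Positions where owned holds: 0, 5, 6, 7, 8.
Check ○valid at each: 0→ok, 5→ok, 6→fails, 7→fails, 8→fails.

Violated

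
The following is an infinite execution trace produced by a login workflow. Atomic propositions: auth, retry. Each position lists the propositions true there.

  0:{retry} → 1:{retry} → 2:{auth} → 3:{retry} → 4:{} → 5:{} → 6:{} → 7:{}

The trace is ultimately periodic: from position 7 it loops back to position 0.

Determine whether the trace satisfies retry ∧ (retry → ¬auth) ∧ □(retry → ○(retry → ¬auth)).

Yes

retry → ○(retry → ¬auth) holds at every position 0..7, and those are all positions ever visited, so □(retry → ○(retry → ¬auth)) holds.
Positions where retry holds: 0, 1, 3.
Check ○(retry → ¬auth) at each: 0→ok, 1→ok, 3→ok.
At position 0: retry ∧ (retry → ¬auth) is true; □(retry → ○(retry → ¬auth)) is true; so retry ∧ (retry → ¬auth) ∧ □(retry → ○(retry → ¬auth)) is true.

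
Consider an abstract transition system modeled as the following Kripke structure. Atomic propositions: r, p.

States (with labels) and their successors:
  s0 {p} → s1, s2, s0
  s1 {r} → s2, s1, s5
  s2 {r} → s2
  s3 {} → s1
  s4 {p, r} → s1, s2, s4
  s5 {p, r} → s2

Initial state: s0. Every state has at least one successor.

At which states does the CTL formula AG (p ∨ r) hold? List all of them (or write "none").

States satisfying p ∨ r: {s0, s1, s2, s4, s5}.
States satisfying AG (p ∨ r): {s0, s1, s2, s4, s5}.

{s0, s1, s2, s4, s5}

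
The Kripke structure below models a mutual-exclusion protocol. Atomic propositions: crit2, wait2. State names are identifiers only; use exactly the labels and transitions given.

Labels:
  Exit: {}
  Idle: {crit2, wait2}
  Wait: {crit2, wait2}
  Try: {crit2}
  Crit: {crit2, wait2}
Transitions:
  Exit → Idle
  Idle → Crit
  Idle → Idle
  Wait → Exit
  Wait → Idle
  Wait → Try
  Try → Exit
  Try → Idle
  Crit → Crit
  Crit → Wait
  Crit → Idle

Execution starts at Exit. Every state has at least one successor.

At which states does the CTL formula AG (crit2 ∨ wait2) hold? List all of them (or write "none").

States satisfying crit2 ∨ wait2: {Idle, Wait, Try, Crit}.
States satisfying AG (crit2 ∨ wait2): ∅.

none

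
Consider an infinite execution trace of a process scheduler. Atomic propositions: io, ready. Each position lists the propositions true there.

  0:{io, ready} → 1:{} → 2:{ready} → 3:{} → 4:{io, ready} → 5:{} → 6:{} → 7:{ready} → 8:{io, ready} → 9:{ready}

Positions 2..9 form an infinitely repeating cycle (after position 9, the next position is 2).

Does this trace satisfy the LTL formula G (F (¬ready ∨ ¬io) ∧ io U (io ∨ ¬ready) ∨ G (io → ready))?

Satisfied

F (¬ready ∨ ¬io) ∧ io U (io ∨ ¬ready) ∨ G (io → ready) holds at every position 0..9, and those are all positions ever visited, so G (F (¬ready ∨ ¬io) ∧ io U (io ∨ ¬ready) ∨ G (io → ready)) holds.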